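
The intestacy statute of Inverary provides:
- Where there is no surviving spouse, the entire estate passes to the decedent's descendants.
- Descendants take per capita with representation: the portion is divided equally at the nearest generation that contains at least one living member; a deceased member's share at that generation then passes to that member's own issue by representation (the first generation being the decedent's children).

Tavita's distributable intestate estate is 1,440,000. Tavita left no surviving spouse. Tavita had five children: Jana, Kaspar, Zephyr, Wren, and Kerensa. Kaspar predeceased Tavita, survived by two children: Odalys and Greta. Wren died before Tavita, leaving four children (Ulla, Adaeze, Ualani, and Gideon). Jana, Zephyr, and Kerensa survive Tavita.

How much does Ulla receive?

The entire 1,440,000 passes to the descendants.
That amount (1,440,000) is divided into 5 shares of 288,000: Jana, Zephyr, and Kerensa each take 288,000; Kaspar's 288,000 share passes to Kaspar's issue; Wren's 288,000 share passes to Wren's issue.
Kaspar's share (288,000) is divided into 2 shares of 144,000: Odalys and Greta each take 144,000.
Wren's share (288,000) is divided into 4 shares of 72,000: Ulla, Adaeze, Ualani, and Gideon each take 72,000.

Ulla receives 72,000.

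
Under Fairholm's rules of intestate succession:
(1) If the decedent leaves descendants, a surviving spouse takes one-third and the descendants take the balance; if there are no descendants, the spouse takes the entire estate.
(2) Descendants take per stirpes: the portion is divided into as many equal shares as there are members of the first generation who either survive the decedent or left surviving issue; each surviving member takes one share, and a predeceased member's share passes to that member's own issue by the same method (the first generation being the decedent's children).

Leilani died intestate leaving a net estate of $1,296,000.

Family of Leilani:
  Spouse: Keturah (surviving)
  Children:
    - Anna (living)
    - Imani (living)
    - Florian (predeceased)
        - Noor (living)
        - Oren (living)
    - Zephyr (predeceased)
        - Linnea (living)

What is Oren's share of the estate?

Keturah takes one-third of $1,296,000 = $432,000. The remaining $864,000 passes to the descendants.
The descendants' portion ($864,000) is divided into 4 shares of $216,000: Anna and Imani each take $216,000; Florian's $216,000 share passes to Florian's issue; Zephyr's $216,000 share passes to Zephyr's issue.
Florian's share ($216,000) is divided into 2 shares of $108,000: Noor and Oren each take $108,000.
Zephyr's share ($216,000) passes entirely to Linnea.

Oren receives $108,000.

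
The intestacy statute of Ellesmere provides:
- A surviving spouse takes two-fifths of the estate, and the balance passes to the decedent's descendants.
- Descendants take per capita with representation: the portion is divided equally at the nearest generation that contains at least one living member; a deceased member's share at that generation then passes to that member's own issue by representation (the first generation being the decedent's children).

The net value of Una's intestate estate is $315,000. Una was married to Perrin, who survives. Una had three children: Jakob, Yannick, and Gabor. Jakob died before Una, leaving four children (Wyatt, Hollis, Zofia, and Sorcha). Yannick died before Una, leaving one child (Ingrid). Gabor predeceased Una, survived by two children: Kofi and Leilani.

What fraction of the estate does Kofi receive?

Kofi receives 3/35 of the estate.

Perrin takes two-fifths of $315,000 = $126,000. The remaining $189,000 passes to the descendants.
No child survives, so the initial division is made at the grandchildren's generation.
The descendants' portion ($189,000) is divided into 7 shares of $27,000: Wyatt, Hollis, Zofia, Sorcha, Ingrid, Kofi, and Leilani each take $27,000.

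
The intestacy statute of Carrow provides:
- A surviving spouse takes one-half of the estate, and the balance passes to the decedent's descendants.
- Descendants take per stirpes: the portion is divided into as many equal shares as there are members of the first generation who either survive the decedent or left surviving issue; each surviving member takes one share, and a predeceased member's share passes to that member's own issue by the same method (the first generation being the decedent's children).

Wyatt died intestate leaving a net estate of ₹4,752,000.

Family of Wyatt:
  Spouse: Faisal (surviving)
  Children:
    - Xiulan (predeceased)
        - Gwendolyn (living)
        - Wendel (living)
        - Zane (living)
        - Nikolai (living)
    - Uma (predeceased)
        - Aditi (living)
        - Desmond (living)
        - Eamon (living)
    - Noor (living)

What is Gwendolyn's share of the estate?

Faisal takes one-half of ₹4,752,000 = ₹2,376,000. The remaining ₹2,376,000 passes to the descendants.
The descendants' portion (₹2,376,000) is divided into 3 shares of ₹792,000: Noor takes ₹792,000; Xiulan's ₹792,000 share passes to Xiulan's issue; Uma's ₹792,000 share passes to Uma's issue.
Xiulan's share (₹792,000) is divided into 4 shares of ₹198,000: Gwendolyn, Wendel, Zane, and Nikolai each take ₹198,000.
Uma's share (₹792,000) is divided into 3 shares of ₹264,000: Aditi, Desmond, and Eamon each take ₹264,000.

Gwendolyn receives ₹198,000.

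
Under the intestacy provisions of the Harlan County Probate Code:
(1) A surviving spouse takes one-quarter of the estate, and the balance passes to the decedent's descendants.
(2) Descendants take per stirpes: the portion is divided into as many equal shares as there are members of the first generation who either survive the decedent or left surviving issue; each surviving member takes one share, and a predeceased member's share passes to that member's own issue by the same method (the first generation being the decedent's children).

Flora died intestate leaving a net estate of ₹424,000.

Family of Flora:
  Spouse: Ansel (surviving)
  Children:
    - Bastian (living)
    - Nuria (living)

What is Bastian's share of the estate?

Ansel takes one-quarter of ₹424,000 = ₹106,000. The remaining ₹318,000 passes to the descendants.
The descendants' portion (₹318,000) is divided into 2 shares of ₹159,000: Bastian and Nuria each take ₹159,000.

Bastian receives ₹159,000.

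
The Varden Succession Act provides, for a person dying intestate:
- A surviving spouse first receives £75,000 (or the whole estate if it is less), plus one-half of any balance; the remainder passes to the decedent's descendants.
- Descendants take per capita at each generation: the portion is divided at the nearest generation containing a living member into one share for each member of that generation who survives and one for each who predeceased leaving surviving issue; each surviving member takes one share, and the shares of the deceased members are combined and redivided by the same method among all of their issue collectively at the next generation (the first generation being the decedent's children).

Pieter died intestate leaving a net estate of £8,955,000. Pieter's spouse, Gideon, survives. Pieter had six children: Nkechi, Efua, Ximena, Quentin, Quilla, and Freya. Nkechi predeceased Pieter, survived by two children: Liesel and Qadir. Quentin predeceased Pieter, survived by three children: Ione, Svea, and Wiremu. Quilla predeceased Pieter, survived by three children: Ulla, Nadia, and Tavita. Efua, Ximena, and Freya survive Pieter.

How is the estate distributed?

Gideon first takes £75,000, leaving a balance of £8,880,000. Gideon then takes one-half of the balance (£4,440,000), for a total of £4,515,000. The remaining £4,440,000 passes to the descendants.
The descendants' portion (£4,440,000) is divided at the children's generation into 6 shares of £740,000. Efua, Ximena, and Freya each take £740,000. The 3 shares of the deceased (Nkechi, Quentin, and Quilla) are combined into a pool of £2,220,000.
That pool (£2,220,000) is divided at the grandchildren's generation equally among Liesel, Qadir, Ione, Svea, Wiremu, Ulla, Nadia, and Tavita: £277,500 each.

Gideon: £4,515,000; Liesel: £277,500; Qadir: £277,500; Efua: £740,000; Ximena: £740,000; Ione: £277,500; Svea: £277,500; Wiremu: £277,500; Ulla: £277,500; Nadia: £277,500; Tavita: £277,500; Freya: £740,000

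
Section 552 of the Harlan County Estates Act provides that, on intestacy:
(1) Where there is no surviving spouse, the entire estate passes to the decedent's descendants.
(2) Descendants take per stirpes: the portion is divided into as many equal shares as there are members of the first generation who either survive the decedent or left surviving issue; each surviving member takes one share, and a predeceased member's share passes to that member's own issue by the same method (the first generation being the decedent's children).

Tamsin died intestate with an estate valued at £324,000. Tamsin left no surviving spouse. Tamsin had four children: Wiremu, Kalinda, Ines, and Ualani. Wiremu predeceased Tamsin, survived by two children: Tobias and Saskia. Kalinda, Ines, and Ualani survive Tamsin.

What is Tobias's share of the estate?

The entire £324,000 passes to the descendants.
That amount (£324,000) is divided into 4 shares of £81,000: Kalinda, Ines, and Ualani each take £81,000; Wiremu's £81,000 share passes to Wiremu's issue.
Wiremu's share (£81,000) is divided into 2 shares of £40,500: Tobias and Saskia each take £40,500.

Tobias receives £40,500.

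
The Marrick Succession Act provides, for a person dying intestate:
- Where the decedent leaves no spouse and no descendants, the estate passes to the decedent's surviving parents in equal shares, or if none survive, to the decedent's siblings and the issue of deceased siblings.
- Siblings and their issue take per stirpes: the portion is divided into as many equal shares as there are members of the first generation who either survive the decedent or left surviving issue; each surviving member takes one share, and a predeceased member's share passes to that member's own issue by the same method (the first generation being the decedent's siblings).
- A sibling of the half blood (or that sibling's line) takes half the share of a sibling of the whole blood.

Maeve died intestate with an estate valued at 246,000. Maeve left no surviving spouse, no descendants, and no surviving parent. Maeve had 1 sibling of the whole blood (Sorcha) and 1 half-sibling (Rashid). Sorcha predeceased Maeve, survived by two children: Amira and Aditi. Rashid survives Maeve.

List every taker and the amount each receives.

Amira: 82,000; Aditi: 82,000; Rashid: 82,000

The entire 246,000 passes to the siblings and their issue.
Counting each half-blood sibling's line as half a unit, there are 3/2 units in 246,000, so one unit is 164,000. Whole-blood lines (Sorcha) take 164,000 each; half-blood lines (Rashid) take 82,000 each.
Sorcha's share (164,000) is divided into 2 shares of 82,000: Amira and Aditi each take 82,000.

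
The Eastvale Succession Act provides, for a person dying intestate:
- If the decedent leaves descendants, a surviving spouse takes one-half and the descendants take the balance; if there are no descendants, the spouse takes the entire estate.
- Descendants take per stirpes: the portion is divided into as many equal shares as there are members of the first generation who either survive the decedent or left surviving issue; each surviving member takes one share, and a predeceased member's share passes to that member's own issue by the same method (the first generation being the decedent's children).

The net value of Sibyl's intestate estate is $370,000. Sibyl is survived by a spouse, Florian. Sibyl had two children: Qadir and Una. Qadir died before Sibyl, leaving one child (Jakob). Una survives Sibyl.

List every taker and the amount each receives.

Florian takes one-half of $370,000 = $185,000. The remaining $185,000 passes to the descendants.
The descendants' portion ($185,000) is divided into 2 shares of $92,500: Una takes $92,500; Qadir's $92,500 share passes to Qadir's issue.
Qadir's share ($92,500) passes entirely to Jakob.

Florian: $185,000; Jakob: $92,500; Una: $92,500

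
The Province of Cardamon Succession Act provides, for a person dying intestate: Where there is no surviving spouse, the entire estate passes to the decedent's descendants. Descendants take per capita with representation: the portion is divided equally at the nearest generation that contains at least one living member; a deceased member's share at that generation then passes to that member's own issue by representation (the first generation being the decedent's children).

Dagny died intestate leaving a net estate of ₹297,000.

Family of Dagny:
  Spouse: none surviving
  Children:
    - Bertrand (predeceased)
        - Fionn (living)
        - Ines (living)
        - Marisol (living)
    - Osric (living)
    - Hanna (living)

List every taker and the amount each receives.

The entire ₹297,000 passes to the descendants.
That amount (₹297,000) is divided into 3 shares of ₹99,000: Osric and Hanna each take ₹99,000; Bertrand's ₹99,000 share passes to Bertrand's issue.
Bertrand's share (₹99,000) is divided into 3 shares of ₹33,000: Fionn, Ines, and Marisol each take ₹33,000.

Fionn: ₹33,000; Ines: ₹33,000; Marisol: ₹33,000; Osric: ₹99,000; Hanna: ₹99,000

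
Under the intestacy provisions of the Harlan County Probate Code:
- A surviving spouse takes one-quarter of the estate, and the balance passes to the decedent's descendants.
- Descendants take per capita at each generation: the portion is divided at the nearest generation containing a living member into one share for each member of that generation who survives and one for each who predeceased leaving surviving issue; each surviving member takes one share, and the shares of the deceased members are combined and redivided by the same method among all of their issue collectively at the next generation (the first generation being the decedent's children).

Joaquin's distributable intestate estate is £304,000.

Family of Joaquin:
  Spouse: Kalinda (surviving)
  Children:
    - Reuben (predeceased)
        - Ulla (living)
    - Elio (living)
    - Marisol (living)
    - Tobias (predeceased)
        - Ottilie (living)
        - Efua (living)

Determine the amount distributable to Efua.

Efua receives £38,000.

Kalinda takes one-quarter of £304,000 = £76,000. The remaining £228,000 passes to the descendants.
The descendants' portion (£228,000) is divided at the children's generation into 4 shares of £57,000. Elio and Marisol each take £57,000. The 2 shares of the deceased (Reuben and Tobias) are combined into a pool of £114,000.
That pool (£114,000) is divided at the grandchildren's generation equally among Ulla, Ottilie, and Efua: £38,000 each.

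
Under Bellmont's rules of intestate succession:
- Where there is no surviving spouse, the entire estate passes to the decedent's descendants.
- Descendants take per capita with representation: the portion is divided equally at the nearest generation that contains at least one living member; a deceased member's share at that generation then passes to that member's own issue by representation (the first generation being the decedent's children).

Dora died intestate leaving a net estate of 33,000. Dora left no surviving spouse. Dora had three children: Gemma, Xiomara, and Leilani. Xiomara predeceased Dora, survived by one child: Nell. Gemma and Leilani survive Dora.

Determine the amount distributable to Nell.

The entire 33,000 passes to the descendants.
That amount (33,000) is divided into 3 shares of 11,000: Gemma and Leilani each take 11,000; Xiomara's 11,000 share passes to Xiomara's issue.
Xiomara's share (11,000) passes entirely to Nell.

Nell receives 11,000.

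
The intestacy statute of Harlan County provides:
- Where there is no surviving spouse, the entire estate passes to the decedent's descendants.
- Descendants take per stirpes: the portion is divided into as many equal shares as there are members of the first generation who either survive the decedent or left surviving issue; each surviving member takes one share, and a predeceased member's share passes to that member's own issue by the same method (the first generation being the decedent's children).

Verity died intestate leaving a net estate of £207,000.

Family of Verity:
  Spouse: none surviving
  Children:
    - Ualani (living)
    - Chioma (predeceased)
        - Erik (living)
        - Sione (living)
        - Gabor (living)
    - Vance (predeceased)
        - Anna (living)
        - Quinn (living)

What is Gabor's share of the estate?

Gabor receives £23,000.

The entire £207,000 passes to the descendants.
That amount (£207,000) is divided into 3 shares of £69,000: Ualani takes £69,000; Chioma's £69,000 share passes to Chioma's issue; Vance's £69,000 share passes to Vance's issue.
Chioma's share (£69,000) is divided into 3 shares of £23,000: Erik, Sione, and Gabor each take £23,000.
Vance's share (£69,000) is divided into 2 shares of £34,500: Anna and Quinn each take £34,500.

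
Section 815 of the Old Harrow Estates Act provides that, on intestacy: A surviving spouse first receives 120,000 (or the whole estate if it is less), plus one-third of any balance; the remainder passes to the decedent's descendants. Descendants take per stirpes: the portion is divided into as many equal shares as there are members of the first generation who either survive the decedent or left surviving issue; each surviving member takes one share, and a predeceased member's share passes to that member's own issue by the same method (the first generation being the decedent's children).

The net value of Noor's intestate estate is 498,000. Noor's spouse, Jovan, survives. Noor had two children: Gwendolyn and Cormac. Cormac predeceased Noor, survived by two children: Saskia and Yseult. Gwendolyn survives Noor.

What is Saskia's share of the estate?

Saskia receives 63,000.

Jovan first takes 120,000, leaving a balance of 378,000. Jovan then takes one-third of the balance (126,000), for a total of 246,000. The remaining 252,000 passes to the descendants.
The descendants' portion (252,000) is divided into 2 shares of 126,000: Gwendolyn takes 126,000; Cormac's 126,000 share passes to Cormac's issue.
Cormac's share (126,000) is divided into 2 shares of 63,000: Saskia and Yseult each take 63,000.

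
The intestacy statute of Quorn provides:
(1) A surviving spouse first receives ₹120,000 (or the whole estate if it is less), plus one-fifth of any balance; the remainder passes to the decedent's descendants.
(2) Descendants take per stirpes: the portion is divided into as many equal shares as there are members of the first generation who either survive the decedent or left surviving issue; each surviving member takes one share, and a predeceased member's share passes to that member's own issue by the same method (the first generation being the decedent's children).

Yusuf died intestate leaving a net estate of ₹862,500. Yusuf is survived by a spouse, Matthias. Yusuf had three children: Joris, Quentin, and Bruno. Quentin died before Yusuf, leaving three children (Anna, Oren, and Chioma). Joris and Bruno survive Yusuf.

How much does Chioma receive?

Matthias first takes ₹120,000, leaving a balance of ₹742,500. Matthias then takes one-fifth of the balance (₹148,500), for a total of ₹268,500. The remaining ₹594,000 passes to the descendants.
The descendants' portion (₹594,000) is divided into 3 shares of ₹198,000: Joris and Bruno each take ₹198,000; Quentin's ₹198,000 share passes to Quentin's issue.
Quentin's share (₹198,000) is divided into 3 shares of ₹66,000: Anna, Oren, and Chioma each take ₹66,000.

Chioma receives ₹66,000.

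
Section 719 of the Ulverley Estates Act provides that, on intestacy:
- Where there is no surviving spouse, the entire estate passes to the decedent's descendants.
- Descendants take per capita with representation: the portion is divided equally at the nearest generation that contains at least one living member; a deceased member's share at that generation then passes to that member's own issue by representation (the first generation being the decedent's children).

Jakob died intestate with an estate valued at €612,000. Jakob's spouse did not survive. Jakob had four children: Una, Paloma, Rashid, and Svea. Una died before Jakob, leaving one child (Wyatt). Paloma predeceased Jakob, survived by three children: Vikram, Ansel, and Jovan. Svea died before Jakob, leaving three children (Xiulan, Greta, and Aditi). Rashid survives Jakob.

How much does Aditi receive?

Aditi receives €51,000.

The entire €612,000 passes to the descendants.
That amount (€612,000) is divided into 4 shares of €153,000: Rashid takes €153,000; Una's €153,000 share passes to Una's issue; Paloma's €153,000 share passes to Paloma's issue; Svea's €153,000 share passes to Svea's issue.
Una's share (€153,000) passes entirely to Wyatt.
Paloma's share (€153,000) is divided into 3 shares of €51,000: Vikram, Ansel, and Jovan each take €51,000.
Svea's share (€153,000) is divided into 3 shares of €51,000: Xiulan, Greta, and Aditi each take €51,000.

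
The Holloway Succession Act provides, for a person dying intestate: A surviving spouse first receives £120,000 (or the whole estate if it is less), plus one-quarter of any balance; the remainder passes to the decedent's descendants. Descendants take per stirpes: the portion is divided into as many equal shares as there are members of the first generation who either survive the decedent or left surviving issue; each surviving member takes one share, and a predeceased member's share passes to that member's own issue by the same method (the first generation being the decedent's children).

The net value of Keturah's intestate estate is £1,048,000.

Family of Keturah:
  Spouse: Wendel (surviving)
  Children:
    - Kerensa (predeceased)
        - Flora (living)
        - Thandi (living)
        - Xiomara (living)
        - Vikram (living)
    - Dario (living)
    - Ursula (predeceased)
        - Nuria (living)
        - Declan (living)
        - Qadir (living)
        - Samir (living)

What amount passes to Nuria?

Nuria receives £58,000.

Wendel first takes £120,000, leaving a balance of £928,000. Wendel then takes one-quarter of the balance (£232,000), for a total of £352,000. The remaining £696,000 passes to the descendants.
The descendants' portion (£696,000) is divided into 3 shares of £232,000: Dario takes £232,000; Kerensa's £232,000 share passes to Kerensa's issue; Ursula's £232,000 share passes to Ursula's issue.
Kerensa's share (£232,000) is divided into 4 shares of £58,000: Flora, Thandi, Xiomara, and Vikram each take £58,000.
Ursula's share (£232,000) is divided into 4 shares of £58,000: Nuria, Declan, Qadir, and Samir each take £58,000.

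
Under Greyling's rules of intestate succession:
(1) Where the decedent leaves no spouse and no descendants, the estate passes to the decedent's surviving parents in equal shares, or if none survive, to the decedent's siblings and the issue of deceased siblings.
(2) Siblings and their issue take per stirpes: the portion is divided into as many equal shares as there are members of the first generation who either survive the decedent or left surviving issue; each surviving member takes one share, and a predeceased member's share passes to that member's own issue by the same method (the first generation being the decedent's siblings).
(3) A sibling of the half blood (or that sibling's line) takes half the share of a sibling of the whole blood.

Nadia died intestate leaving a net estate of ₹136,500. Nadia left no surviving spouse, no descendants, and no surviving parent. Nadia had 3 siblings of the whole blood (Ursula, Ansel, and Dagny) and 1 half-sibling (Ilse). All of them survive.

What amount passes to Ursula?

The entire ₹136,500 passes to the siblings and their issue.
Counting each half-blood sibling's line as half a unit, there are 7/2 units in ₹136,500, so one unit is ₹39,000. Whole-blood lines (Ursula, Ansel, and Dagny) take ₹39,000 each; half-blood lines (Ilse) take ₹19,500 each.

Ursula receives ₹39,000.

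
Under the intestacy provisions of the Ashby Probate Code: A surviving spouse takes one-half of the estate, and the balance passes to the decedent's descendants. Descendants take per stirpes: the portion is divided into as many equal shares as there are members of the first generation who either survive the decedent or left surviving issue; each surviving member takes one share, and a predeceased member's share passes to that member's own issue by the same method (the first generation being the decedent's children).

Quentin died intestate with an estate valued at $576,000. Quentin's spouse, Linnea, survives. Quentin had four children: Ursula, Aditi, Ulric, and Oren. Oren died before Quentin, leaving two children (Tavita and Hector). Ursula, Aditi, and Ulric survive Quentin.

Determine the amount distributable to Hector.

Linnea takes one-half of $576,000 = $288,000. The remaining $288,000 passes to the descendants.
The descendants' portion ($288,000) is divided into 4 shares of $72,000: Ursula, Aditi, and Ulric each take $72,000; Oren's $72,000 share passes to Oren's issue.
Oren's share ($72,000) is divided into 2 shares of $36,000: Tavita and Hector each take $36,000.

Hector receives $36,000.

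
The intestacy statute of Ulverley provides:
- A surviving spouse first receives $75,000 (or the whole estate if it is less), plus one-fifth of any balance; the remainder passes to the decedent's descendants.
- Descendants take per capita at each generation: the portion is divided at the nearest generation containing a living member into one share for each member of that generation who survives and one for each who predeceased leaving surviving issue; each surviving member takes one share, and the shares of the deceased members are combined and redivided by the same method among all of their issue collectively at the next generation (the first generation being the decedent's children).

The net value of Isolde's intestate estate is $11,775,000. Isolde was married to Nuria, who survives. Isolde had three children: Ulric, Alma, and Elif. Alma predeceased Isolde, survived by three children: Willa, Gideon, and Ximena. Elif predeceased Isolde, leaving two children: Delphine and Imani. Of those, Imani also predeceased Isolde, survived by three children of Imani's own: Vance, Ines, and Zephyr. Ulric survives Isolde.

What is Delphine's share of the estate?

Delphine receives $1,248,000.

Nuria first takes $75,000, leaving a balance of $11,700,000. Nuria then takes one-fifth of the balance ($2,340,000), for a total of $2,415,000. The remaining $9,360,000 passes to the descendants.
The descendants' portion ($9,360,000) is divided at the children's generation into 3 shares of $3,120,000. Ulric takes $3,120,000. The 2 shares of the deceased (Alma and Elif) are combined into a pool of $6,240,000.
That pool ($6,240,000) is divided at the grandchildren's generation into 5 shares of $1,248,000. Willa, Gideon, Ximena, and Delphine each take $1,248,000. The remaining share for the deceased Imani ($1,248,000) is carried to the next generation.
That pool ($1,248,000) is divided at the great-grandchildren's generation equally among Vance, Ines, and Zephyr: $416,000 each.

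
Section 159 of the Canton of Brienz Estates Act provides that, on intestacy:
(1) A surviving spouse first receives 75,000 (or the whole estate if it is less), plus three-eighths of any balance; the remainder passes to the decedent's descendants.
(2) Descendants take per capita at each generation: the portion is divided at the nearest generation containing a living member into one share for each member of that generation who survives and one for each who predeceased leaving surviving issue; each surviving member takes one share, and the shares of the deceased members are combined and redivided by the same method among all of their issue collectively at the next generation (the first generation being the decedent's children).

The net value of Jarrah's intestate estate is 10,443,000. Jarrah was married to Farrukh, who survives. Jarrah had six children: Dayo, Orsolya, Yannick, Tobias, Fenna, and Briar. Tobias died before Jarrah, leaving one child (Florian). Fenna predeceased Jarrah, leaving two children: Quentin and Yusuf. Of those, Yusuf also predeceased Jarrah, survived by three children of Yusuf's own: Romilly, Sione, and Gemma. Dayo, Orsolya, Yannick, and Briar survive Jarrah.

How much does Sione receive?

Sione receives 240,000.

Farrukh first takes 75,000, leaving a balance of 10,368,000. Farrukh then takes three-eighths of the balance (3,888,000), for a total of 3,963,000. The remaining 6,480,000 passes to the descendants.
The descendants' portion (6,480,000) is divided at the children's generation into 6 shares of 1,080,000. Dayo, Orsolya, Yannick, and Briar each take 1,080,000. The 2 shares of the deceased (Tobias and Fenna) are combined into a pool of 2,160,000.
That pool (2,160,000) is divided at the grandchildren's generation into 3 shares of 720,000. Florian and Quentin each take 720,000. The remaining share for the deceased Yusuf (720,000) is carried to the next generation.
That pool (720,000) is divided at the great-grandchildren's generation equally among Romilly, Sione, and Gemma: 240,000 each.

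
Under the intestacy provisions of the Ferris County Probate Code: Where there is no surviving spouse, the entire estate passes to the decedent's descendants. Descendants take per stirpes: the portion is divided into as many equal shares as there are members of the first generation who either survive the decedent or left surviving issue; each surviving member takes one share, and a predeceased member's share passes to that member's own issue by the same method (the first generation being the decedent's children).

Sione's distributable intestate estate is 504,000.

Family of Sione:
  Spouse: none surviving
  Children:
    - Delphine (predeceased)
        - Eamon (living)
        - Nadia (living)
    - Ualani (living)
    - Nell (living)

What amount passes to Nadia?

Nadia receives 84,000.

The entire 504,000 passes to the descendants.
That amount (504,000) is divided into 3 shares of 168,000: Ualani and Nell each take 168,000; Delphine's 168,000 share passes to Delphine's issue.
Delphine's share (168,000) is divided into 2 shares of 84,000: Eamon and Nadia each take 84,000.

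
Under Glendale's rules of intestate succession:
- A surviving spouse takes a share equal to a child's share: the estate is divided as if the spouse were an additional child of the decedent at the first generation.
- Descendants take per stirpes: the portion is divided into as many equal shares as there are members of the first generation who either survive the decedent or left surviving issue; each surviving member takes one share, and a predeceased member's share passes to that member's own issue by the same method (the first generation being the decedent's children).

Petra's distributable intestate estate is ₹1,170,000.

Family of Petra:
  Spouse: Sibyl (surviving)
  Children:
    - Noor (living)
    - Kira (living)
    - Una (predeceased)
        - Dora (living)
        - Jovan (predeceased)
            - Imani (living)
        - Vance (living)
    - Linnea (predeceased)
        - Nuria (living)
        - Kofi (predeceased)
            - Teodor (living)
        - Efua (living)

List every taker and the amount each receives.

The spouse counts as an additional share at the children's level, so there are 5 primary shares of ₹234,000. Sibyl takes one such share (₹234,000).
The children's combined portion (₹936,000) is divided into 4 shares of ₹234,000: Noor and Kira each take ₹234,000; Una's ₹234,000 share passes to Una's issue; Linnea's ₹234,000 share passes to Linnea's issue.
Una's share (₹234,000) is divided into 3 shares of ₹78,000: Dora and Vance each take ₹78,000; Jovan's ₹78,000 share passes to Jovan's issue.
Jovan's share (₹78,000) passes entirely to Imani.
Linnea's share (₹234,000) is divided into 3 shares of ₹78,000: Nuria and Efua each take ₹78,000; Kofi's ₹78,000 share passes to Kofi's issue.
Kofi's share (₹78,000) passes entirely to Teodor.

Sibyl: ₹234,000; Noor: ₹234,000; Kira: ₹234,000; Dora: ₹78,000; Imani: ₹78,000; Vance: ₹78,000; Nuria: ₹78,000; Teodor: ₹78,000; Efua: ₹78,000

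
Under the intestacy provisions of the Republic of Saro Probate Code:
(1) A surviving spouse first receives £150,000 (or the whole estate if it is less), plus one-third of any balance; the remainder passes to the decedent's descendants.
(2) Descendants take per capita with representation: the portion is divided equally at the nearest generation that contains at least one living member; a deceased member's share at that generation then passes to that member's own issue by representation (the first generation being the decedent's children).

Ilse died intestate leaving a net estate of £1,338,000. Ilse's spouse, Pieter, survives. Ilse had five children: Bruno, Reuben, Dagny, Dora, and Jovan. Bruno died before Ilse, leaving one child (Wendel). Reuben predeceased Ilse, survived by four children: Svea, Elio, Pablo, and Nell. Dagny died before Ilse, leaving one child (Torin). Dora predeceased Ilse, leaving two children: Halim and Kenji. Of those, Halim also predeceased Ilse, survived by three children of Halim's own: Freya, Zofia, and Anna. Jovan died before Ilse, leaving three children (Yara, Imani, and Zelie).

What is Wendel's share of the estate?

Pieter first takes £150,000, leaving a balance of £1,188,000. Pieter then takes one-third of the balance (£396,000), for a total of £546,000. The remaining £792,000 passes to the descendants.
No child survives, so the initial division is made at the grandchildren's generation.
The descendants' portion (£792,000) is divided into 11 shares of £72,000: Wendel, Svea, Elio, Pablo, Nell, Torin, Kenji, Yara, Imani, and Zelie each take £72,000; Halim's £72,000 share passes to Halim's issue.
Halim's share (£72,000) is divided into 3 shares of £24,000: Freya, Zofia, and Anna each take £24,000.

Wendel receives £72,000.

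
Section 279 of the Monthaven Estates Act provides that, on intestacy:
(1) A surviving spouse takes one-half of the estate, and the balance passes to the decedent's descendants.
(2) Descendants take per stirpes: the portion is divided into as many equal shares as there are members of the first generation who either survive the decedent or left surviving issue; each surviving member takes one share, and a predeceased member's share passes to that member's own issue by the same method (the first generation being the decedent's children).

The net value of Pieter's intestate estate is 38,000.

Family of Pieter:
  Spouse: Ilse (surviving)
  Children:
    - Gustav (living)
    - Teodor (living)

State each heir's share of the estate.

Ilse: 19,000; Gustav: 9,500; Teodor: 9,500

Ilse takes one-half of 38,000 = 19,000. The remaining 19,000 passes to the descendants.
The descendants' portion (19,000) is divided into 2 shares of 9,500: Gustav and Teodor each take 9,500.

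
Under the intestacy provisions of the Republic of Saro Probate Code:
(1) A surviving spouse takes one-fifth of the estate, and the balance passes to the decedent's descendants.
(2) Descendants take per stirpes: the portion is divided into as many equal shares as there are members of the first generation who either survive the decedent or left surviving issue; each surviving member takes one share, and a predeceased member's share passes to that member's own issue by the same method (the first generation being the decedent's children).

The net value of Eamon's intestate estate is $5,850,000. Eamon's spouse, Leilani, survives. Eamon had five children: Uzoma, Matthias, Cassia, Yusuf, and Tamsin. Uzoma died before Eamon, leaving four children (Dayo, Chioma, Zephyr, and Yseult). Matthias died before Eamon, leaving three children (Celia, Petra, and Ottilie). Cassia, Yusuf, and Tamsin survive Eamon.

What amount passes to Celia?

Leilani takes one-fifth of $5,850,000 = $1,170,000. The remaining $4,680,000 passes to the descendants.
The descendants' portion ($4,680,000) is divided into 5 shares of $936,000: Cassia, Yusuf, and Tamsin each take $936,000; Uzoma's $936,000 share passes to Uzoma's issue; Matthias's $936,000 share passes to Matthias's issue.
Uzoma's share ($936,000) is divided into 4 shares of $234,000: Dayo, Chioma, Zephyr, and Yseult each take $234,000.
Matthias's share ($936,000) is divided into 3 shares of $312,000: Celia, Petra, and Ottilie each take $312,000.

Celia receives $312,000.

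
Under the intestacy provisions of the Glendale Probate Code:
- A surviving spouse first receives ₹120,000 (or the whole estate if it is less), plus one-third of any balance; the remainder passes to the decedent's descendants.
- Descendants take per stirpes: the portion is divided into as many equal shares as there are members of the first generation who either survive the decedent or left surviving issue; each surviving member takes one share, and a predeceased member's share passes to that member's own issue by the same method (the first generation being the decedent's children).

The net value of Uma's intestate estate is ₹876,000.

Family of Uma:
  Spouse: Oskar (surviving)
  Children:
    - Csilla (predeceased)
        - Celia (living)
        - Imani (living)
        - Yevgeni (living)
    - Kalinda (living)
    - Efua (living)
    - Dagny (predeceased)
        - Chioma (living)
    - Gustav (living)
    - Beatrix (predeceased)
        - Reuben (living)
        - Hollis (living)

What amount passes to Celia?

Oskar first takes ₹120,000, leaving a balance of ₹756,000. Oskar then takes one-third of the balance (₹252,000), for a total of ₹372,000. The remaining ₹504,000 passes to the descendants.
The descendants' portion (₹504,000) is divided into 6 shares of ₹84,000: Kalinda, Efua, and Gustav each take ₹84,000; Csilla's ₹84,000 share passes to Csilla's issue; Dagny's ₹84,000 share passes to Dagny's issue; Beatrix's ₹84,000 share passes to Beatrix's issue.
Csilla's share (₹84,000) is divided into 3 shares of ₹28,000: Celia, Imani, and Yevgeni each take ₹28,000.
Dagny's share (₹84,000) passes entirely to Chioma.
Beatrix's share (₹84,000) is divided into 2 shares of ₹42,000: Reuben and Hollis each take ₹42,000.

Celia receives ₹28,000.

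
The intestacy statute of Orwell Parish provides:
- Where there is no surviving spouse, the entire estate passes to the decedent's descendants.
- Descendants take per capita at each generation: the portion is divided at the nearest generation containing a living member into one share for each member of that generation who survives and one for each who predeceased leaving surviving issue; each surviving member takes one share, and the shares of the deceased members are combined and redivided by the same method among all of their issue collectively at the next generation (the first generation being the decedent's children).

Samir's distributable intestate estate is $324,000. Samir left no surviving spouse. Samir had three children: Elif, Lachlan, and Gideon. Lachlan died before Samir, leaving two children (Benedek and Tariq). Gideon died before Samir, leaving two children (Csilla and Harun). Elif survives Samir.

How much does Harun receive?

Harun receives $54,000.

The entire $324,000 passes to the descendants.
That amount ($324,000) is divided at the children's generation into 3 shares of $108,000. Elif takes $108,000. The 2 shares of the deceased (Lachlan and Gideon) are combined into a pool of $216,000.
That pool ($216,000) is divided at the grandchildren's generation equally among Benedek, Tariq, Csilla, and Harun: $54,000 each.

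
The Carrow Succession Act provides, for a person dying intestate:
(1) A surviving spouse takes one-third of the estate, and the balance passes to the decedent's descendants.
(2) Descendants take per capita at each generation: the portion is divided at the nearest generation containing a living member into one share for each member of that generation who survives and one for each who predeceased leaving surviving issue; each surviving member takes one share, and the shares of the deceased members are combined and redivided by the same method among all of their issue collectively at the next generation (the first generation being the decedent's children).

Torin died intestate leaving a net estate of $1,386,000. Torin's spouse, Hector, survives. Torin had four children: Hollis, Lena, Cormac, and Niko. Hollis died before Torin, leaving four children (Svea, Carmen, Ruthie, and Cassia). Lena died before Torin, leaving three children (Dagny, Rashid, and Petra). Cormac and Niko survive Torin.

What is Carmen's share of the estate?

Hector takes one-third of $1,386,000 = $462,000. The remaining $924,000 passes to the descendants.
The descendants' portion ($924,000) is divided at the children's generation into 4 shares of $231,000. Cormac and Niko each take $231,000. The 2 shares of the deceased (Hollis and Lena) are combined into a pool of $462,000.
That pool ($462,000) is divided at the grandchildren's generation equally among Svea, Carmen, Ruthie, Cassia, Dagny, Rashid, and Petra: $66,000 each.

Carmen receives $66,000.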